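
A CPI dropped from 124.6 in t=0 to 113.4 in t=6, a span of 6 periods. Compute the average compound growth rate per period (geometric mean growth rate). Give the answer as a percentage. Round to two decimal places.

-1.56%

Growth factor = (113.4/124.6)^(1/6) = (0.910112)^(1/6) = 0.984425
Growth rate = 0.984425 − 1 = -0.015575 = -1.5575%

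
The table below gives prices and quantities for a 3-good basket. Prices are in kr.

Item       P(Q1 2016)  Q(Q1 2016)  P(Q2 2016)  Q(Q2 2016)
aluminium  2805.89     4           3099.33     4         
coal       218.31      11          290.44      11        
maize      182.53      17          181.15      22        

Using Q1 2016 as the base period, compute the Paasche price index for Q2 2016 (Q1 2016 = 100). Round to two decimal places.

110.98

Paasche price index uses current-period quantities as weights.
ΣP(Q2 2016)·Q(Q2 2016) = 3099.33×4 + 290.44×11 + 181.15×22 = 12397.32 + 3194.84 + 3985.3 = 19577.46
ΣP(Q1 2016)·Q(Q2 2016) = 2805.89×4 + 218.31×11 + 182.53×22 = 11223.56 + 2401.41 + 4015.66 = 17640.63
Index = 19577.46 / 17640.63 × 100 = 110.9794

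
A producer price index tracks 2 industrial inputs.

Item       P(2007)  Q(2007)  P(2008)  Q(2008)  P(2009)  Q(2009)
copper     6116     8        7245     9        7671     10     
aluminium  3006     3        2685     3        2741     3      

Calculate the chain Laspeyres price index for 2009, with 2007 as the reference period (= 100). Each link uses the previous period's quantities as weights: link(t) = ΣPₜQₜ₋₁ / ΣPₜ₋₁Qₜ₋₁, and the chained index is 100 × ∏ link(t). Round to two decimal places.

120.15

Link 2007→2008:
ΣP(2008)Q(2007) = 7245×8 + 2685×3 = 57960 + 8055 = 66015
ΣP(2007)Q(2007) = 6116×8 + 3006×3 = 48928 + 9018 = 57946
link = 66015/57946 = 1.139250
Link 2008→2009:
ΣP(2009)Q(2008) = 7671×9 + 2741×3 = 69039 + 8223 = 77262
ΣP(2008)Q(2008) = 7245×9 + 2685×3 = 65205 + 8055 = 73260
link = 77262/73260 = 1.054627
Chained index = 100 × 1.139250 × 1.054627 = 120.1485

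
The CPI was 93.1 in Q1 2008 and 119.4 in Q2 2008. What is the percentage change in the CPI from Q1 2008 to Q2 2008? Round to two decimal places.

28.25%

Change = (119.4 − 93.1) / 93.1 × 100
       = 26.3 / 93.1 × 100 = 28.2492%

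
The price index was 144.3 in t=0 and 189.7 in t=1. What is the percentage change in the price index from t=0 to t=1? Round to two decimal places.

Change = (189.7 − 144.3) / 144.3 × 100
       = 45.4 / 144.3 × 100 = 31.4622%

31.46%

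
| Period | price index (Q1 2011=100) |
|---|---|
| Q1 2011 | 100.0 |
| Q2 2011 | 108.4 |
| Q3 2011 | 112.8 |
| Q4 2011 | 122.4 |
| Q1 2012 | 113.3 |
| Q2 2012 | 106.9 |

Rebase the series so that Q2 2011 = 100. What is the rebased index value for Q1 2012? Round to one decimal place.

104.5

Rebased(Q1 2012) = 113.3 / 108.4 × 100 = 104.5203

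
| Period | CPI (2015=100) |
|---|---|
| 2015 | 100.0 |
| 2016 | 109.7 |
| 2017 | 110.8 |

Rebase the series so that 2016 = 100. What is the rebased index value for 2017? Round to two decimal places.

Rebased(2017) = 110.8 / 109.7 × 100 = 101.0027

101.00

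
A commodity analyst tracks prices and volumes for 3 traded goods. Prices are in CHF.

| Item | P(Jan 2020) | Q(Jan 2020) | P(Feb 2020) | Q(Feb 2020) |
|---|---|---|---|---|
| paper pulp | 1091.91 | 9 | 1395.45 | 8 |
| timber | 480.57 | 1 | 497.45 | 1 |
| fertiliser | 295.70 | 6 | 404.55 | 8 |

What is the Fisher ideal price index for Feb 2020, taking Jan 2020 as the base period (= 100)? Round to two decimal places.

128.39

Laspeyres component (base-period weights):
ΣP(Feb 2020)Q(Jan 2020) = 1395.45×9 + 497.45×1 + 404.55×6 = 12559.05 + 497.45 + 2427.3 = 15483.8
ΣP(Jan 2020)Q(Jan 2020) = 1091.91×9 + 480.57×1 + 295.70×6 = 9827.19 + 480.57 + 1774.2 = 12081.96
L = 15483.8 / 12081.96 × 100 = 128.1564
Paasche component (current-period weights):
ΣP(Feb 2020)Q(Feb 2020) = 1395.45×8 + 497.45×1 + 404.55×8 = 11163.6 + 497.45 + 3236.4 = 14897.45
ΣP(Jan 2020)Q(Feb 2020) = 1091.91×8 + 480.57×1 + 295.70×8 = 8735.28 + 480.57 + 2365.6 = 11581.45
P = 14897.45 / 11581.45 × 100 = 128.6320
Fisher = √(L × P) = √(128.1564 × 128.6320) = 128.3940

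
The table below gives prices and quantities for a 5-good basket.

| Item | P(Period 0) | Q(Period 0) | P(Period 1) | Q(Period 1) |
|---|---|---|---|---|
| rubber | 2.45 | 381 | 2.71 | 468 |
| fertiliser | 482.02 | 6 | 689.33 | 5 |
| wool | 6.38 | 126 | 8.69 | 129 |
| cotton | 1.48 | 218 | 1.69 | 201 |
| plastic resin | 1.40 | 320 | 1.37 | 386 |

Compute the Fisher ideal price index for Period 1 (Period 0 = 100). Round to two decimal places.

Laspeyres component (base-period weights):
ΣP(Period 1)Q(Period 0) = 2.71×381 + 689.33×6 + 8.69×126 + 1.69×218 + 1.37×320 = 1032.51 + 4135.98 + 1094.94 + 368.42 + 438.4 = 7070.25
ΣP(Period 0)Q(Period 0) = 2.45×381 + 482.02×6 + 6.38×126 + 1.48×218 + 1.40×320 = 933.45 + 2892.12 + 803.88 + 322.64 + 448 = 5400.09
L = 7070.25 / 5400.09 × 100 = 130.9284
Paasche component (current-period weights):
ΣP(Period 1)Q(Period 1) = 2.71×468 + 689.33×5 + 8.69×129 + 1.69×201 + 1.37×386 = 1268.28 + 3446.65 + 1121.01 + 339.69 + 528.82 = 6704.45
ΣP(Period 0)Q(Period 1) = 2.45×468 + 482.02×5 + 6.38×129 + 1.48×201 + 1.40×386 = 1146.6 + 2410.1 + 823.02 + 297.48 + 540.4 = 5217.6
P = 6704.45 / 5217.6 × 100 = 128.4968
Fisher = √(L × P) = √(130.9284 × 128.4968) = 129.7069

129.71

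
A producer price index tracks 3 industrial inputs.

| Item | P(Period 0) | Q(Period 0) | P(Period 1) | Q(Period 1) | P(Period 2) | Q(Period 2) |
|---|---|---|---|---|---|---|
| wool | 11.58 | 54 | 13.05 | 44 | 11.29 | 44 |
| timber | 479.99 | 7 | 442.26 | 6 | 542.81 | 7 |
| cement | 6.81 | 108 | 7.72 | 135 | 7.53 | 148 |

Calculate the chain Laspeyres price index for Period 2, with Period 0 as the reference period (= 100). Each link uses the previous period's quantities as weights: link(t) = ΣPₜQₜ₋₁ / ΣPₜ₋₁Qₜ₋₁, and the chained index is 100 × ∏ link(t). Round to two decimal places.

Link Period 0→Period 1:
ΣP(Period 1)Q(Period 0) = 13.05×54 + 442.26×7 + 7.72×108 = 704.7 + 3095.82 + 833.76 = 4634.28
ΣP(Period 0)Q(Period 0) = 11.58×54 + 479.99×7 + 6.81×108 = 625.32 + 3359.93 + 735.48 = 4720.73
link = 4634.28/4720.73 = 0.981687
Link Period 1→Period 2:
ΣP(Period 2)Q(Period 1) = 11.29×44 + 542.81×6 + 7.53×135 = 496.76 + 3256.86 + 1016.55 = 4770.17
ΣP(Period 1)Q(Period 1) = 13.05×44 + 442.26×6 + 7.72×135 = 574.2 + 2653.56 + 1042.2 = 4269.96
link = 4770.17/4269.96 = 1.117146
Chained index = 100 × 0.981687 × 1.117146 = 109.6688

109.67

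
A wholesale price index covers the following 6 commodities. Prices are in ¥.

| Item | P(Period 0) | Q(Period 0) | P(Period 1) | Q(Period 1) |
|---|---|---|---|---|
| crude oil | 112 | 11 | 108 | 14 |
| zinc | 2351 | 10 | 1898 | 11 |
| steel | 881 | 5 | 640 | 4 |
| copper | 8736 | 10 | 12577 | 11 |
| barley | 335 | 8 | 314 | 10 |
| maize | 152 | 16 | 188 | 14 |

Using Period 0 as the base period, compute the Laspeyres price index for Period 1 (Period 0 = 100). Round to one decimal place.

127.2

Laspeyres price index uses base-period quantities as weights.
ΣP(Period 1)·Q(Period 0) = 108×11 + 1898×10 + 640×5 + 12577×10 + 314×8 + 188×16 = 1188 + 18980 + 3200 + 125770 + 2512 + 3008 = 154658
ΣP(Period 0)·Q(Period 0) = 112×11 + 2351×10 + 881×5 + 8736×10 + 335×8 + 152×16 = 1232 + 23510 + 4405 + 87360 + 2680 + 2432 = 121619
Index = 154658 / 121619 × 100 = 127.1660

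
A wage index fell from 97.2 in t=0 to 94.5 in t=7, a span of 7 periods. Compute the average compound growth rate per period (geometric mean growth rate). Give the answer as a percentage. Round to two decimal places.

-0.40%

Growth factor = (94.5/97.2)^(1/7) = (0.972222)^(1/7) = 0.995984
Growth rate = 0.995984 − 1 = -0.004016 = -0.4016%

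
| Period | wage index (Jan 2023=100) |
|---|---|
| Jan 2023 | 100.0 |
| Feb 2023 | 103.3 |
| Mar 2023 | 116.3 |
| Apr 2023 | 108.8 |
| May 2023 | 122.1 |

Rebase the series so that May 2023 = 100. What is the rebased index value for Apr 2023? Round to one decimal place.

Rebased(Apr 2023) = 108.8 / 122.1 × 100 = 89.1073

89.1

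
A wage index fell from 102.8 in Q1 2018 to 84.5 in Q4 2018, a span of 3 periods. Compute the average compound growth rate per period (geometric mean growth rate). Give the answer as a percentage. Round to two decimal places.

-6.33%

Growth factor = (84.5/102.8)^(1/3) = (0.821984)^(1/3) = 0.936745
Growth rate = 0.936745 − 1 = -0.063255 = -6.3255%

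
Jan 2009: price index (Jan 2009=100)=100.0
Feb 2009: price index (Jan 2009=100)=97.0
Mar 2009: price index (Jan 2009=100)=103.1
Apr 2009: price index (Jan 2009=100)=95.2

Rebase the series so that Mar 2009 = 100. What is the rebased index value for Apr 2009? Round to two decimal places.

Rebased(Apr 2009) = 95.2 / 103.1 × 100 = 92.3375

92.34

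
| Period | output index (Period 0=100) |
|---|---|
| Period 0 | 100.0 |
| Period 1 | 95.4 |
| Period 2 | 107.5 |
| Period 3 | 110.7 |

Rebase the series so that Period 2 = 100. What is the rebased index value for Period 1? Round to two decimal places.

88.74

Rebased(Period 1) = 95.4 / 107.5 × 100 = 88.7442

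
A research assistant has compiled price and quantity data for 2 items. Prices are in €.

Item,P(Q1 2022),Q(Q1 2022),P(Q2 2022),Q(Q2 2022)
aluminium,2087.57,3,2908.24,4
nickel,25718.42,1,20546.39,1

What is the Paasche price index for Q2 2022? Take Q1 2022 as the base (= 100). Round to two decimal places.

94.45

Paasche price index uses current-period quantities as weights.
ΣP(Q2 2022)·Q(Q2 2022) = 2908.24×4 + 20546.39×1 = 11632.96 + 20546.39 = 32179.35
ΣP(Q1 2022)·Q(Q2 2022) = 2087.57×4 + 25718.42×1 = 8350.28 + 25718.42 = 34068.7
Index = 32179.35 / 34068.7 × 100 = 94.4543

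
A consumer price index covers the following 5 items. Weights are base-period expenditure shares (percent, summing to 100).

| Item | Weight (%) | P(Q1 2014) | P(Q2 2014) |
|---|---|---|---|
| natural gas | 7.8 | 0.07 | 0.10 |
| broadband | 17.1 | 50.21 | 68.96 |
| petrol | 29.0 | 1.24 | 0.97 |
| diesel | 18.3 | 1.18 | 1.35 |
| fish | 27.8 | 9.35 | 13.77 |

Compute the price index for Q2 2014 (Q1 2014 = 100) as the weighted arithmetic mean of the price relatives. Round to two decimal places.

119.19

natural gas: 7.8 × (0.10/0.07) = 7.8 × 1.428571 = 11.1429
broadband: 17.1 × (68.96/50.21) = 17.1 × 1.373432 = 23.4857
petrol: 29.0 × (0.97/1.24) = 29.0 × 0.782258 = 22.6855
diesel: 18.3 × (1.35/1.18) = 18.3 × 1.144068 = 20.9364
fish: 27.8 × (13.77/9.35) = 27.8 × 1.472727 = 40.9418
Index = Σ wᵢ·(p₁ᵢ/p₀ᵢ) = 11.1429 + 23.4857 + 22.6855 + 20.9364 + 40.9418 = 119.1923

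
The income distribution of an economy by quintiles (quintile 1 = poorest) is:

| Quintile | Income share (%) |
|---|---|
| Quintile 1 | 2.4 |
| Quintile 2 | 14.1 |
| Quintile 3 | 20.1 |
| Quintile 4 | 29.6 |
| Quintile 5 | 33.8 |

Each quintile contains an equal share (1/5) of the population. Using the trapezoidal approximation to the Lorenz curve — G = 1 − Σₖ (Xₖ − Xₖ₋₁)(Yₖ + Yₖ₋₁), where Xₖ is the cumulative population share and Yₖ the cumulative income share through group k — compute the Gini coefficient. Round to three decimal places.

0.313

Cumulative income shares Yₖ: 0.0240, 0.1650, 0.3660, 0.6620, 1.0000
Σ (Xₖ−Xₖ₋₁)(Yₖ+Yₖ₋₁) = (1/5)(0.0240+0.0000) + (1/5)(0.1650+0.0240) + (1/5)(0.3660+0.1650) + (1/5)(0.6620+0.3660) + (1/5)(1.0000+0.6620)
  = 0.0048 + 0.0378 + 0.1062 + 0.2056 + 0.3324 = 0.6868
G = 1 − 0.6868 = 0.3132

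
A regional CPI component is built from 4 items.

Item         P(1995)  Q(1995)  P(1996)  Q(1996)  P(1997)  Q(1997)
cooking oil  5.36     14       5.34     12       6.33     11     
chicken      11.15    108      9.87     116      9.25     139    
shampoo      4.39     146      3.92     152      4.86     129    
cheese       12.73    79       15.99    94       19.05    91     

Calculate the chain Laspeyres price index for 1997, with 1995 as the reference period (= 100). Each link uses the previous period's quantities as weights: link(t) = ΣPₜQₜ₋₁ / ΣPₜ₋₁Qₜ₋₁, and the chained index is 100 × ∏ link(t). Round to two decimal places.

113.12

Link 1995→1996:
ΣP(1996)Q(1995) = 5.34×14 + 9.87×108 + 3.92×146 + 15.99×79 = 74.76 + 1065.96 + 572.32 + 1263.21 = 2976.25
ΣP(1995)Q(1995) = 5.36×14 + 11.15×108 + 4.39×146 + 12.73×79 = 75.04 + 1204.2 + 640.94 + 1005.67 = 2925.85
link = 2976.25/2925.85 = 1.017226
Link 1996→1997:
ΣP(1997)Q(1996) = 6.33×12 + 9.25×116 + 4.86×152 + 19.05×94 = 75.96 + 1073 + 738.72 + 1790.7 = 3678.38
ΣP(1996)Q(1996) = 5.34×12 + 9.87×116 + 3.92×152 + 15.99×94 = 64.08 + 1144.92 + 595.84 + 1503.06 = 3307.9
link = 3678.38/3307.9 = 1.111999
Chained index = 100 × 1.017226 × 1.111999 = 113.1154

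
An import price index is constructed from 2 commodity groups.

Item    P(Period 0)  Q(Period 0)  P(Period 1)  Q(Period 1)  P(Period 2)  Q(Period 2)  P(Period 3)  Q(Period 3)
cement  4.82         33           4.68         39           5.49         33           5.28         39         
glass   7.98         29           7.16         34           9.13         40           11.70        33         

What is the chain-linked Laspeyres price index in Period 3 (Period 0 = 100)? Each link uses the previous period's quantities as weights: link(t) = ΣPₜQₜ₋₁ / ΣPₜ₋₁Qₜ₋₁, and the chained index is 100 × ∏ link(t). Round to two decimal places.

134.22

Link Period 0→Period 1:
ΣP(Period 1)Q(Period 0) = 4.68×33 + 7.16×29 = 154.44 + 207.64 = 362.08
ΣP(Period 0)Q(Period 0) = 4.82×33 + 7.98×29 = 159.06 + 231.42 = 390.48
link = 362.08/390.48 = 0.927269
Link Period 1→Period 2:
ΣP(Period 2)Q(Period 1) = 5.49×39 + 9.13×34 = 214.11 + 310.42 = 524.53
ΣP(Period 1)Q(Period 1) = 4.68×39 + 7.16×34 = 182.52 + 243.44 = 425.96
link = 524.53/425.96 = 1.231407
Link Period 2→Period 3:
ΣP(Period 3)Q(Period 2) = 5.28×33 + 11.70×40 = 174.24 + 468 = 642.24
ΣP(Period 2)Q(Period 2) = 5.49×33 + 9.13×40 = 181.17 + 365.2 = 546.37
link = 642.24/546.37 = 1.175467
Chained index = 100 × 0.927269 × 1.231407 × 1.175467 = 134.2202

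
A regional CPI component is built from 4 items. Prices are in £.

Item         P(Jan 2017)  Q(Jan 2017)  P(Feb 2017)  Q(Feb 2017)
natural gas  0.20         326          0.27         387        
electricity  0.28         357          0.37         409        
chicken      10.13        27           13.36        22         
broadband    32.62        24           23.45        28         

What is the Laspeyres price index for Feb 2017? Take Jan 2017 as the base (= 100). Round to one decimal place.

Laspeyres price index uses base-period quantities as weights.
ΣP(Feb 2017)·Q(Jan 2017) = 0.27×326 + 0.37×357 + 13.36×27 + 23.45×24 = 88.02 + 132.09 + 360.72 + 562.8 = 1143.63
ΣP(Jan 2017)·Q(Jan 2017) = 0.20×326 + 0.28×357 + 10.13×27 + 32.62×24 = 65.2 + 99.96 + 273.51 + 782.88 = 1221.55
Index = 1143.63 / 1221.55 × 100 = 93.6212

93.6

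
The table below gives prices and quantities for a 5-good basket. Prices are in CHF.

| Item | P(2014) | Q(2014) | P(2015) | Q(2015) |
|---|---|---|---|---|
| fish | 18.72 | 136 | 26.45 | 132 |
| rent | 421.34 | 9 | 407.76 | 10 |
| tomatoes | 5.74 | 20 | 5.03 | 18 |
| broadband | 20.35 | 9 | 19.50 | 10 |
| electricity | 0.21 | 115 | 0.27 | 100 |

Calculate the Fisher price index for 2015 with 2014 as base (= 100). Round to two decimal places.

Laspeyres component (base-period weights):
ΣP(2015)Q(2014) = 26.45×136 + 407.76×9 + 5.03×20 + 19.50×9 + 0.27×115 = 3597.2 + 3669.84 + 100.6 + 175.5 + 31.05 = 7574.19
ΣP(2014)Q(2014) = 18.72×136 + 421.34×9 + 5.74×20 + 20.35×9 + 0.21×115 = 2545.92 + 3792.06 + 114.8 + 183.15 + 24.15 = 6660.08
L = 7574.19 / 6660.08 × 100 = 113.7252
Paasche component (current-period weights):
ΣP(2015)Q(2015) = 26.45×132 + 407.76×10 + 5.03×18 + 19.50×10 + 0.27×100 = 3491.4 + 4077.6 + 90.54 + 195 + 27 = 7881.54
ΣP(2014)Q(2015) = 18.72×132 + 421.34×10 + 5.74×18 + 20.35×10 + 0.21×100 = 2471.04 + 4213.4 + 103.32 + 203.5 + 21 = 7012.26
P = 7881.54 / 7012.26 × 100 = 112.3966
Fisher = √(L × P) = √(113.7252 × 112.3966) = 113.0589

113.06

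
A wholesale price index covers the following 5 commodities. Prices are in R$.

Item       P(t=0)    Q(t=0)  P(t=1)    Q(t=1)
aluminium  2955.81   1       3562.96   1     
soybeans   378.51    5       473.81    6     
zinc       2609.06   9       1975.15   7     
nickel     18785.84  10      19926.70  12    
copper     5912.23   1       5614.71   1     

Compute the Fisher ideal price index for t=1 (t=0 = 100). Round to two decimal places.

103.45

Laspeyres component (base-period weights):
ΣP(t=1)Q(t=0) = 3562.96×1 + 473.81×5 + 1975.15×9 + 19926.70×10 + 5614.71×1 = 3562.96 + 2369.05 + 17776.35 + 199267 + 5614.71 = 228590.07
ΣP(t=0)Q(t=0) = 2955.81×1 + 378.51×5 + 2609.06×9 + 18785.84×10 + 5912.23×1 = 2955.81 + 1892.55 + 23481.54 + 187858.4 + 5912.23 = 222100.53
L = 228590.07 / 222100.53 × 100 = 102.9219
Paasche component (current-period weights):
ΣP(t=1)Q(t=1) = 3562.96×1 + 473.81×6 + 1975.15×7 + 19926.70×12 + 5614.71×1 = 3562.96 + 2842.86 + 13826.05 + 239120.4 + 5614.71 = 264966.98
ΣP(t=0)Q(t=1) = 2955.81×1 + 378.51×6 + 2609.06×7 + 18785.84×12 + 5912.23×1 = 2955.81 + 2271.06 + 18263.42 + 225430.08 + 5912.23 = 254832.6
P = 264966.98 / 254832.6 × 100 = 103.9769
Fisher = √(L × P) = √(102.9219 × 103.9769) = 103.4480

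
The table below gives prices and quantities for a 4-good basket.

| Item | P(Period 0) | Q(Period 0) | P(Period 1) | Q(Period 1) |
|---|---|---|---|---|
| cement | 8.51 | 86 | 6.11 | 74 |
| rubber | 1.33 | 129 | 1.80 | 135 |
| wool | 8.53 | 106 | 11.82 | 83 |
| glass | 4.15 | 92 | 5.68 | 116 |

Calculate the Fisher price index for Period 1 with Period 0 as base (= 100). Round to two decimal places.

Laspeyres component (base-period weights):
ΣP(Period 1)Q(Period 0) = 6.11×86 + 1.80×129 + 11.82×106 + 5.68×92 = 525.46 + 232.2 + 1252.92 + 522.56 = 2533.14
ΣP(Period 0)Q(Period 0) = 8.51×86 + 1.33×129 + 8.53×106 + 4.15×92 = 731.86 + 171.57 + 904.18 + 381.8 = 2189.41
L = 2533.14 / 2189.41 × 100 = 115.6997
Paasche component (current-period weights):
ΣP(Period 1)Q(Period 1) = 6.11×74 + 1.80×135 + 11.82×83 + 5.68×116 = 452.14 + 243 + 981.06 + 658.88 = 2335.08
ΣP(Period 0)Q(Period 1) = 8.51×74 + 1.33×135 + 8.53×83 + 4.15×116 = 629.74 + 179.55 + 707.99 + 481.4 = 1998.68
P = 2335.08 / 1998.68 × 100 = 116.8311
Fisher = √(L × P) = √(115.6997 × 116.8311) = 116.2640

116.26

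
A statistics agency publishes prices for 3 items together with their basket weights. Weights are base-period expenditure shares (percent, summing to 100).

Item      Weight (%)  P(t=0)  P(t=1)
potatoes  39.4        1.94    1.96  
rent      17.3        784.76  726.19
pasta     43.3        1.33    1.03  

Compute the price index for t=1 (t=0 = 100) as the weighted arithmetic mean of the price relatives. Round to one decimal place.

89.3

potatoes: 39.4 × (1.96/1.94) = 39.4 × 1.010309 = 39.8062
rent: 17.3 × (726.19/784.76) = 17.3 × 0.925366 = 16.0088
pasta: 43.3 × (1.03/1.33) = 43.3 × 0.774436 = 33.5331
Index = Σ wᵢ·(p₁ᵢ/p₀ᵢ) = 39.8062 + 16.0088 + 33.5331 = 89.3481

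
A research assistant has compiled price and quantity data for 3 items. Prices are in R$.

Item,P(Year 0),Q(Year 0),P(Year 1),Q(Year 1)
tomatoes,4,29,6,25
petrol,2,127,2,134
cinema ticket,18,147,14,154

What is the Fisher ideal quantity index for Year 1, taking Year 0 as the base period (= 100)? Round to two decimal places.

103.83

Laspeyres component (base-period weights):
ΣP(Year 0)Q(Year 1) = 4×25 + 2×134 + 18×154 = 100 + 268 + 2772 = 3140
ΣP(Year 0)Q(Year 0) = 4×29 + 2×127 + 18×147 = 116 + 254 + 2646 = 3016
L = 3140 / 3016 × 100 = 104.1114
Paasche component (current-period weights):
ΣP(Year 1)Q(Year 1) = 6×25 + 2×134 + 14×154 = 150 + 268 + 2156 = 2574
ΣP(Year 1)Q(Year 0) = 6×29 + 2×127 + 14×147 = 174 + 254 + 2058 = 2486
P = 2574 / 2486 × 100 = 103.5398
Fisher = √(L × P) = √(104.1114 × 103.5398) = 103.8252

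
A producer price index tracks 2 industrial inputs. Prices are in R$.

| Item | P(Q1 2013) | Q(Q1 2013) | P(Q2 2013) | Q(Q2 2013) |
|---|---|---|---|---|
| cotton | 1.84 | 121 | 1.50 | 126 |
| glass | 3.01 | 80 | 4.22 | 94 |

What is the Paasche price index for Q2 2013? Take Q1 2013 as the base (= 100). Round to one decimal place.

113.8

Paasche price index uses current-period quantities as weights.
ΣP(Q2 2013)·Q(Q2 2013) = 1.50×126 + 4.22×94 = 189 + 396.68 = 585.68
ΣP(Q1 2013)·Q(Q2 2013) = 1.84×126 + 3.01×94 = 231.84 + 282.94 = 514.78
Index = 585.68 / 514.78 × 100 = 113.7729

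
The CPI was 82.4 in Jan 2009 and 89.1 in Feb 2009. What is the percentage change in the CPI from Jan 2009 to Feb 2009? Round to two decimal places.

Change = (89.1 − 82.4) / 82.4 × 100
       = 6.7 / 82.4 × 100 = 8.1311%

8.13%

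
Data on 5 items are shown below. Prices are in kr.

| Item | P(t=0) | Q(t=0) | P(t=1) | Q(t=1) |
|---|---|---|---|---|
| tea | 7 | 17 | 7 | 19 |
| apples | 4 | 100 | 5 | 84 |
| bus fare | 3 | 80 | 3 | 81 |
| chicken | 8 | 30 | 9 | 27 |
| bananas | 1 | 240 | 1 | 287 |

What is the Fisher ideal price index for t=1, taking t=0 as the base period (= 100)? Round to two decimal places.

109.81

Laspeyres component (base-period weights):
ΣP(t=1)Q(t=0) = 7×17 + 5×100 + 3×80 + 9×30 + 1×240 = 119 + 500 + 240 + 270 + 240 = 1369
ΣP(t=0)Q(t=0) = 7×17 + 4×100 + 3×80 + 8×30 + 1×240 = 119 + 400 + 240 + 240 + 240 = 1239
L = 1369 / 1239 × 100 = 110.4923
Paasche component (current-period weights):
ΣP(t=1)Q(t=1) = 7×19 + 5×84 + 3×81 + 9×27 + 1×287 = 133 + 420 + 243 + 243 + 287 = 1326
ΣP(t=0)Q(t=1) = 7×19 + 4×84 + 3×81 + 8×27 + 1×287 = 133 + 336 + 243 + 216 + 287 = 1215
P = 1326 / 1215 × 100 = 109.1358
Fisher = √(L × P) = √(110.4923 × 109.1358) = 109.8120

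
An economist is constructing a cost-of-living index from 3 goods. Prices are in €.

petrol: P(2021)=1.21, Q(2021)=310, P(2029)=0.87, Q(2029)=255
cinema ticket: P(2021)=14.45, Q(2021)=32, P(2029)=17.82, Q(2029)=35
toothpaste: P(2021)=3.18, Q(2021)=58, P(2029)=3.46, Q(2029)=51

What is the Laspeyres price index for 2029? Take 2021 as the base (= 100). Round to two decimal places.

Laspeyres price index uses base-period quantities as weights.
ΣP(2029)·Q(2021) = 0.87×310 + 17.82×32 + 3.46×58 = 269.7 + 570.24 + 200.68 = 1040.62
ΣP(2021)·Q(2021) = 1.21×310 + 14.45×32 + 3.18×58 = 375.1 + 462.4 + 184.44 = 1021.94
Index = 1040.62 / 1021.94 × 100 = 101.8279

101.83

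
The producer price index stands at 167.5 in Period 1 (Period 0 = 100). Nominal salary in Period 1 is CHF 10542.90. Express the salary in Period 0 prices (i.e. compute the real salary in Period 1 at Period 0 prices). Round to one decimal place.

6294.3

Real = Nominal ÷ (Index/100) = 10542.90 ÷ (167.5/100)
     = 10542.90 ÷ 1.675 = 6294.2687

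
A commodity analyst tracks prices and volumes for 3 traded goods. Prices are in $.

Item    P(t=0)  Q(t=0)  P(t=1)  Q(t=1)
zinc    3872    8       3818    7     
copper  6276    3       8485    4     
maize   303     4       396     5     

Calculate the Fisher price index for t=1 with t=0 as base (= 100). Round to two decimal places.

Laspeyres component (base-period weights):
ΣP(t=1)Q(t=0) = 3818×8 + 8485×3 + 396×4 = 30544 + 25455 + 1584 = 57583
ΣP(t=0)Q(t=0) = 3872×8 + 6276×3 + 303×4 = 30976 + 18828 + 1212 = 51016
L = 57583 / 51016 × 100 = 112.8724
Paasche component (current-period weights):
ΣP(t=1)Q(t=1) = 3818×7 + 8485×4 + 396×5 = 26726 + 33940 + 1980 = 62646
ΣP(t=0)Q(t=1) = 3872×7 + 6276×4 + 303×5 = 27104 + 25104 + 1515 = 53723
P = 62646 / 53723 × 100 = 116.6093
Fisher = √(L × P) = √(112.8724 × 116.6093) = 114.7256

114.73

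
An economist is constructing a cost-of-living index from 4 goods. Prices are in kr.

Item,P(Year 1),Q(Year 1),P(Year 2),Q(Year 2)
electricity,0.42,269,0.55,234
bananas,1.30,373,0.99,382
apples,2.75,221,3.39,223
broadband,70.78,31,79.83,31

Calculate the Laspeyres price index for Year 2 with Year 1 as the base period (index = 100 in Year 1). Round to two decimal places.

Laspeyres price index uses base-period quantities as weights.
ΣP(Year 2)·Q(Year 1) = 0.55×269 + 0.99×373 + 3.39×221 + 79.83×31 = 147.95 + 369.27 + 749.19 + 2474.73 = 3741.14
ΣP(Year 1)·Q(Year 1) = 0.42×269 + 1.30×373 + 2.75×221 + 70.78×31 = 112.98 + 484.9 + 607.75 + 2194.18 = 3399.81
Index = 3741.14 / 3399.81 × 100 = 110.0397

110.04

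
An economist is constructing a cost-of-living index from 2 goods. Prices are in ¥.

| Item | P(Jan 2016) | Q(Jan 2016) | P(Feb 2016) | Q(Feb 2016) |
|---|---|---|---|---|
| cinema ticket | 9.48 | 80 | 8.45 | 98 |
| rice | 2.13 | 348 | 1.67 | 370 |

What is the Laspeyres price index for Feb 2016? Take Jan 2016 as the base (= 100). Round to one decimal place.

83.8

Laspeyres price index uses base-period quantities as weights.
ΣP(Feb 2016)·Q(Jan 2016) = 8.45×80 + 1.67×348 = 676 + 581.16 = 1257.16
ΣP(Jan 2016)·Q(Jan 2016) = 9.48×80 + 2.13×348 = 758.4 + 741.24 = 1499.64
Index = 1257.16 / 1499.64 × 100 = 83.8308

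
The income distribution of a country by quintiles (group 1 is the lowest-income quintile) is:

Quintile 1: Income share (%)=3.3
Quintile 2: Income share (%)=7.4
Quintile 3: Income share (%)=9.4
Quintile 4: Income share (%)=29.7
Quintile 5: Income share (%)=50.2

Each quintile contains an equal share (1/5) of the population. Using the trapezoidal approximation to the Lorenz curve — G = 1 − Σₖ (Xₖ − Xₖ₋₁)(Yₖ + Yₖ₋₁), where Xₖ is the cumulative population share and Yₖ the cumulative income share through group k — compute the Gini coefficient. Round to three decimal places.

0.464

Cumulative income shares Yₖ: 0.0330, 0.1070, 0.2010, 0.4980, 1.0000
Σ (Xₖ−Xₖ₋₁)(Yₖ+Yₖ₋₁) = (1/5)(0.0330+0.0000) + (1/5)(0.1070+0.0330) + (1/5)(0.2010+0.1070) + (1/5)(0.4980+0.2010) + (1/5)(1.0000+0.4980)
  = 0.0066 + 0.0280 + 0.0616 + 0.1398 + 0.2996 = 0.5356
G = 1 − 0.5356 = 0.4644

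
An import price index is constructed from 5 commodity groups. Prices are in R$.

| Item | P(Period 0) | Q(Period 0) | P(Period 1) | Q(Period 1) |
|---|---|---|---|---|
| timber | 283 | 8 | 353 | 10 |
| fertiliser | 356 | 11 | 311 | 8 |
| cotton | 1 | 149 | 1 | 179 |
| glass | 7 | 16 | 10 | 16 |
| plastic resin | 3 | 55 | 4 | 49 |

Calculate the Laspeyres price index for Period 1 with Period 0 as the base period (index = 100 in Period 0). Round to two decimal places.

102.54

Laspeyres price index uses base-period quantities as weights.
ΣP(Period 1)·Q(Period 0) = 353×8 + 311×11 + 1×149 + 10×16 + 4×55 = 2824 + 3421 + 149 + 160 + 220 = 6774
ΣP(Period 0)·Q(Period 0) = 283×8 + 356×11 + 1×149 + 7×16 + 3×55 = 2264 + 3916 + 149 + 112 + 165 = 6606
Index = 6774 / 6606 × 100 = 102.5431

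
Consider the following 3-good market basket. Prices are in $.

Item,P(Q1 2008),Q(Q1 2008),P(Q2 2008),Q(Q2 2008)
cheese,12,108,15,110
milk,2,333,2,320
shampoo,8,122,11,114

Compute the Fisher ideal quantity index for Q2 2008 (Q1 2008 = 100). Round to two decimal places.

97.72

Laspeyres component (base-period weights):
ΣP(Q1 2008)Q(Q2 2008) = 12×110 + 2×320 + 8×114 = 1320 + 640 + 912 = 2872
ΣP(Q1 2008)Q(Q1 2008) = 12×108 + 2×333 + 8×122 = 1296 + 666 + 976 = 2938
L = 2872 / 2938 × 100 = 97.7536
Paasche component (current-period weights):
ΣP(Q2 2008)Q(Q2 2008) = 15×110 + 2×320 + 11×114 = 1650 + 640 + 1254 = 3544
ΣP(Q2 2008)Q(Q1 2008) = 15×108 + 2×333 + 11×122 = 1620 + 666 + 1342 = 3628
P = 3544 / 3628 × 100 = 97.6847
Fisher = √(L × P) = √(97.7536 × 97.6847) = 97.7191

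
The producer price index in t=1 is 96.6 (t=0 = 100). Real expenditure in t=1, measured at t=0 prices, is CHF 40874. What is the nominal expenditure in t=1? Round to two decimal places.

Nominal = Real × (Index/100) = 40874 × (96.6/100)
        = 40874 × 0.966 = 39484.2840

39484.28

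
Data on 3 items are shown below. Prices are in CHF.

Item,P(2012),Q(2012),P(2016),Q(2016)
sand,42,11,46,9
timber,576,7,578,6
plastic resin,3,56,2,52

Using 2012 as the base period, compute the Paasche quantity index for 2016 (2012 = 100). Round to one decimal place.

Paasche quantity index uses current-period prices as weights.
ΣP(2016)·Q(2016) = 46×9 + 578×6 + 2×52 = 414 + 3468 + 104 = 3986
ΣP(2016)·Q(2012) = 46×11 + 578×7 + 2×56 = 506 + 4046 + 112 = 4664
Index = 3986 / 4664 × 100 = 85.4631

85.5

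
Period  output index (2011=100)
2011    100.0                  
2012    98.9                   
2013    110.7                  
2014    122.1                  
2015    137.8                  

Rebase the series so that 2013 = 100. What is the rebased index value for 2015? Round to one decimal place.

124.5

Rebased(2015) = 137.8 / 110.7 × 100 = 124.4806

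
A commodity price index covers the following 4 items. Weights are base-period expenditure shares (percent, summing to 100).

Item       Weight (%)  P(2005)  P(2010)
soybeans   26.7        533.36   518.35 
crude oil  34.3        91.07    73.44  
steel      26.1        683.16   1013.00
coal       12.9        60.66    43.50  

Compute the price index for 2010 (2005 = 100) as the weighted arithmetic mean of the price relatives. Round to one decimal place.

101.6

soybeans: 26.7 × (518.35/533.36) = 26.7 × 0.971858 = 25.9486
crude oil: 34.3 × (73.44/91.07) = 34.3 × 0.806413 = 27.6600
steel: 26.1 × (1013.00/683.16) = 26.1 × 1.482815 = 38.7015
coal: 12.9 × (43.50/60.66) = 12.9 × 0.717112 = 9.2507
Index = Σ wᵢ·(p₁ᵢ/p₀ᵢ) = 25.9486 + 27.6600 + 38.7015 + 9.2507 = 101.5608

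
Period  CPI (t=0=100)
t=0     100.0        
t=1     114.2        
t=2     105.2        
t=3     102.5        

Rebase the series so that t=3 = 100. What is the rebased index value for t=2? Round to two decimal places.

102.63

Rebased(t=2) = 105.2 / 102.5 × 100 = 102.6341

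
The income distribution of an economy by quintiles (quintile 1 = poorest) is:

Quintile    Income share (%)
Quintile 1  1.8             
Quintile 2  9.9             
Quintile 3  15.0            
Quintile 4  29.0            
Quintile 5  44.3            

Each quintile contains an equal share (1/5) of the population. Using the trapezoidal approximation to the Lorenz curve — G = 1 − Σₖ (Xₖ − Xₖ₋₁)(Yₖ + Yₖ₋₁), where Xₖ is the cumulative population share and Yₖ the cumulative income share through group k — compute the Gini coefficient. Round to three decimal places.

0.416

Cumulative income shares Yₖ: 0.0180, 0.1170, 0.2670, 0.5570, 1.0000
Σ (Xₖ−Xₖ₋₁)(Yₖ+Yₖ₋₁) = (1/5)(0.0180+0.0000) + (1/5)(0.1170+0.0180) + (1/5)(0.2670+0.1170) + (1/5)(0.5570+0.2670) + (1/5)(1.0000+0.5570)
  = 0.0036 + 0.0270 + 0.0768 + 0.1648 + 0.3114 = 0.5836
G = 1 − 0.5836 = 0.4164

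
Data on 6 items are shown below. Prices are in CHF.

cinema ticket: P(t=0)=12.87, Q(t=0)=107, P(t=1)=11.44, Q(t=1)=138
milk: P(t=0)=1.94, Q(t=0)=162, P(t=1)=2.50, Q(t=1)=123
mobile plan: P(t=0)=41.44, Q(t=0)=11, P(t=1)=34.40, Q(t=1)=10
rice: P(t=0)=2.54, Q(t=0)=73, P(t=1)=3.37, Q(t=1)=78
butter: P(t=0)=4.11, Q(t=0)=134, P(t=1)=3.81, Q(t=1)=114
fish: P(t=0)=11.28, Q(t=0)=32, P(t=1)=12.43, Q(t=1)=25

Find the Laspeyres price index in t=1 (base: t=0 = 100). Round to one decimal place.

97.5

Laspeyres price index uses base-period quantities as weights.
ΣP(t=1)·Q(t=0) = 11.44×107 + 2.50×162 + 34.40×11 + 3.37×73 + 3.81×134 + 12.43×32 = 1224.08 + 405 + 378.4 + 246.01 + 510.54 + 397.76 = 3161.79
ΣP(t=0)·Q(t=0) = 12.87×107 + 1.94×162 + 41.44×11 + 2.54×73 + 4.11×134 + 11.28×32 = 1377.09 + 314.28 + 455.84 + 185.42 + 550.74 + 360.96 = 3244.33
Index = 3161.79 / 3244.33 × 100 = 97.4559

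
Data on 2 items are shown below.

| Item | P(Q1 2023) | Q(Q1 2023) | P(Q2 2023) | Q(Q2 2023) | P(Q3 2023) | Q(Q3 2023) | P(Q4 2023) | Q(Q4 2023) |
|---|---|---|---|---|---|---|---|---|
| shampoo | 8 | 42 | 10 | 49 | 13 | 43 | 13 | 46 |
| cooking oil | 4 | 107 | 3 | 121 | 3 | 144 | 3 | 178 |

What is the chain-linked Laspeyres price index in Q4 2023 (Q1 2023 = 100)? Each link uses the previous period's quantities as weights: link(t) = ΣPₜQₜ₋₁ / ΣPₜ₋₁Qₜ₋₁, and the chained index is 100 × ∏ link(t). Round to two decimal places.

Link Q1 2023→Q2 2023:
ΣP(Q2 2023)Q(Q1 2023) = 10×42 + 3×107 = 420 + 321 = 741
ΣP(Q1 2023)Q(Q1 2023) = 8×42 + 4×107 = 336 + 428 = 764
link = 741/764 = 0.969895
Link Q2 2023→Q3 2023:
ΣP(Q3 2023)Q(Q2 2023) = 13×49 + 3×121 = 637 + 363 = 1000
ΣP(Q2 2023)Q(Q2 2023) = 10×49 + 3×121 = 490 + 363 = 853
link = 1000/853 = 1.172333
Link Q3 2023→Q4 2023:
ΣP(Q4 2023)Q(Q3 2023) = 13×43 + 3×144 = 559 + 432 = 991
ΣP(Q3 2023)Q(Q3 2023) = 13×43 + 3×144 = 559 + 432 = 991
link = 991/991 = 1.000000
Chained index = 100 × 0.969895 × 1.172333 × 1.000000 = 113.7040

113.70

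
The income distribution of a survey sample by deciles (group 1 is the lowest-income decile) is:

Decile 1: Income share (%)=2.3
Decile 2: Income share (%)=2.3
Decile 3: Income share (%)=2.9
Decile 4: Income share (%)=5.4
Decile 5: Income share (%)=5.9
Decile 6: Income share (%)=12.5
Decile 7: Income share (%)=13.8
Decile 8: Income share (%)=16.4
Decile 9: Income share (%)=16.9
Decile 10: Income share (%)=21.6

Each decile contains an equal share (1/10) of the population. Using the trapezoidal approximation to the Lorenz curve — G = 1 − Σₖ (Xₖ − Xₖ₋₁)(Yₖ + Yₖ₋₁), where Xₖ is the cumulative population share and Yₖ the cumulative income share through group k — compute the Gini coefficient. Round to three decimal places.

Cumulative income shares Yₖ: 0.0230, 0.0460, 0.0750, 0.1290, 0.1880, 0.3130, 0.4510, 0.6150, 0.7840, 1.0000
Σ (Xₖ−Xₖ₋₁)(Yₖ+Yₖ₋₁) = (1/10)(0.0230+0.0000) + (1/10)(0.0460+0.0230) + (1/10)(0.0750+0.0460) + (1/10)(0.1290+0.0750) + (1/10)(0.1880+0.1290) + (1/10)(0.3130+0.1880) + (1/10)(0.4510+0.3130) + (1/10)(0.6150+0.4510) + (1/10)(0.7840+0.6150) + (1/10)(1.0000+0.7840)
  = 0.0023 + 0.0069 + 0.0121 + 0.0204 + 0.0317 + 0.0501 + 0.0764 + 0.1066 + 0.1399 + 0.1784 = 0.6248
G = 1 − 0.6248 = 0.3752

0.375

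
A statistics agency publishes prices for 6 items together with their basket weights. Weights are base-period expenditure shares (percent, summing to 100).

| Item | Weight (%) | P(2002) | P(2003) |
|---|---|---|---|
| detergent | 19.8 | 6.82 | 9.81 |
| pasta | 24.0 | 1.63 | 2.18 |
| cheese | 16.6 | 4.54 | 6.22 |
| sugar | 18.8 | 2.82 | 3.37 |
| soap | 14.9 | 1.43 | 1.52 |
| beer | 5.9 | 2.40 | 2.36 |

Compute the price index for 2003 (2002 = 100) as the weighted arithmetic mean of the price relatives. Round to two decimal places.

detergent: 19.8 × (9.81/6.82) = 19.8 × 1.438416 = 28.4806
pasta: 24.0 × (2.18/1.63) = 24.0 × 1.337423 = 32.0982
cheese: 16.6 × (6.22/4.54) = 16.6 × 1.370044 = 22.7427
sugar: 18.8 × (3.37/2.82) = 18.8 × 1.195035 = 22.4667
soap: 14.9 × (1.52/1.43) = 14.9 × 1.062937 = 15.8378
beer: 5.9 × (2.36/2.40) = 5.9 × 0.983333 = 5.8017
Index = Σ wᵢ·(p₁ᵢ/p₀ᵢ) = 28.4806 + 32.0982 + 22.7427 + 22.4667 + 15.8378 + 5.8017 = 127.4276

127.43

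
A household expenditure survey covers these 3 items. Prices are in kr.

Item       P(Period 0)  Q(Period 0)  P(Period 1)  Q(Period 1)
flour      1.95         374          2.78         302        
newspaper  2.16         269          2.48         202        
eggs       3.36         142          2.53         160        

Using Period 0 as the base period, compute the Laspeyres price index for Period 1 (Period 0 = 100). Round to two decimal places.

Laspeyres price index uses base-period quantities as weights.
ΣP(Period 1)·Q(Period 0) = 2.78×374 + 2.48×269 + 2.53×142 = 1039.72 + 667.12 + 359.26 = 2066.1
ΣP(Period 0)·Q(Period 0) = 1.95×374 + 2.16×269 + 3.36×142 = 729.3 + 581.04 + 477.12 = 1787.46
Index = 2066.1 / 1787.46 × 100 = 115.5886

115.59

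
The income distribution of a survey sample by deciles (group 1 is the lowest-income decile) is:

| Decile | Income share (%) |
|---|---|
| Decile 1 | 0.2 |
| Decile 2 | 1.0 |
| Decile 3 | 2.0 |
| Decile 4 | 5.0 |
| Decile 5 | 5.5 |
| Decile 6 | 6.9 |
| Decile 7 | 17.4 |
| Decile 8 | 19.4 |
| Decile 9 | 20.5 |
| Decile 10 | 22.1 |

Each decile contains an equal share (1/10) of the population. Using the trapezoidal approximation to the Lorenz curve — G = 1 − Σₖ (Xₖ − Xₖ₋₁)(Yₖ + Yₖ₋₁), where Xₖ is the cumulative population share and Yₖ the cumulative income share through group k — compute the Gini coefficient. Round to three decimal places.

Cumulative income shares Yₖ: 0.0020, 0.0120, 0.0320, 0.0820, 0.1370, 0.2060, 0.3800, 0.5740, 0.7790, 1.0000
Σ (Xₖ−Xₖ₋₁)(Yₖ+Yₖ₋₁) = (1/10)(0.0020+0.0000) + (1/10)(0.0120+0.0020) + (1/10)(0.0320+0.0120) + (1/10)(0.0820+0.0320) + (1/10)(0.1370+0.0820) + (1/10)(0.2060+0.1370) + (1/10)(0.3800+0.2060) + (1/10)(0.5740+0.3800) + (1/10)(0.7790+0.5740) + (1/10)(1.0000+0.7790)
  = 0.0002 + 0.0014 + 0.0044 + 0.0114 + 0.0219 + 0.0343 + 0.0586 + 0.0954 + 0.1353 + 0.1779 = 0.5408
G = 1 − 0.5408 = 0.4592

0.459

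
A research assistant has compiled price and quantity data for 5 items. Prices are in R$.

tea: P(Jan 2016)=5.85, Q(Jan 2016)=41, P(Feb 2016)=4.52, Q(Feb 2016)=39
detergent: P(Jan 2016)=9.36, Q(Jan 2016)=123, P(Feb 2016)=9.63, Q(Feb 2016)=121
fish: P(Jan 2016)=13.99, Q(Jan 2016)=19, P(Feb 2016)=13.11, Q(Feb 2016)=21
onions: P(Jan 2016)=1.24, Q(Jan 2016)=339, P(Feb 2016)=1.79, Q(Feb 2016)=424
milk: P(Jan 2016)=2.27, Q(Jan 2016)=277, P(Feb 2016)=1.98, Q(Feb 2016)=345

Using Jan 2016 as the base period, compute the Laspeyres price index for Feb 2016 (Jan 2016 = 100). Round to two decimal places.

Laspeyres price index uses base-period quantities as weights.
ΣP(Feb 2016)·Q(Jan 2016) = 4.52×41 + 9.63×123 + 13.11×19 + 1.79×339 + 1.98×277 = 185.32 + 1184.49 + 249.09 + 606.81 + 548.46 = 2774.17
ΣP(Jan 2016)·Q(Jan 2016) = 5.85×41 + 9.36×123 + 13.99×19 + 1.24×339 + 2.27×277 = 239.85 + 1151.28 + 265.81 + 420.36 + 628.79 = 2706.09
Index = 2774.17 / 2706.09 × 100 = 102.5158

102.52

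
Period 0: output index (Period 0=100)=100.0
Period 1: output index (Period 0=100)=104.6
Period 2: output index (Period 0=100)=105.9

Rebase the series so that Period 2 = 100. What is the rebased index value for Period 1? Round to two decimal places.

Rebased(Period 1) = 104.6 / 105.9 × 100 = 98.7724

98.77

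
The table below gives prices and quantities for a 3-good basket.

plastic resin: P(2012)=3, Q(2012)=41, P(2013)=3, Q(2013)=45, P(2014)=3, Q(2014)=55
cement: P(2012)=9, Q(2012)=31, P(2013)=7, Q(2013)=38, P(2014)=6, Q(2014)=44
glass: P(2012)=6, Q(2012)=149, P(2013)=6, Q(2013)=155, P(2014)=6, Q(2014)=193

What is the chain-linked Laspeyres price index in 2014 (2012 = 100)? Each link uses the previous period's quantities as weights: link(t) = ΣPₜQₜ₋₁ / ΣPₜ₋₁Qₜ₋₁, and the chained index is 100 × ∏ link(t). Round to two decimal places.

Link 2012→2013:
ΣP(2013)Q(2012) = 3×41 + 7×31 + 6×149 = 123 + 217 + 894 = 1234
ΣP(2012)Q(2012) = 3×41 + 9×31 + 6×149 = 123 + 279 + 894 = 1296
link = 1234/1296 = 0.952160
Link 2013→2014:
ΣP(2014)Q(2013) = 3×45 + 6×38 + 6×155 = 135 + 228 + 930 = 1293
ΣP(2013)Q(2013) = 3×45 + 7×38 + 6×155 = 135 + 266 + 930 = 1331
link = 1293/1331 = 0.971450
Chained index = 100 × 0.952160 × 0.971450 = 92.4976

92.50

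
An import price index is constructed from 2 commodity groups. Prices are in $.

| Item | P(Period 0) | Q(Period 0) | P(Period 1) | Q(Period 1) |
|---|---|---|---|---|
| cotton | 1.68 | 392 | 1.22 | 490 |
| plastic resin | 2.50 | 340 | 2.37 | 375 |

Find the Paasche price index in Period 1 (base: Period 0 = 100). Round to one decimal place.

Paasche price index uses current-period quantities as weights.
ΣP(Period 1)·Q(Period 1) = 1.22×490 + 2.37×375 = 597.8 + 888.75 = 1486.55
ΣP(Period 0)·Q(Period 1) = 1.68×490 + 2.50×375 = 823.2 + 937.5 = 1760.7
Index = 1486.55 / 1760.7 × 100 = 84.4295

84.4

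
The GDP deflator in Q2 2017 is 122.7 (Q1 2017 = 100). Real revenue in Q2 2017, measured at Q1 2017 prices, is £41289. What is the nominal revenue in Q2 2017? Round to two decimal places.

50661.60

Nominal = Real × (Index/100) = 41289 × (122.7/100)
        = 41289 × 1.227 = 50661.6030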